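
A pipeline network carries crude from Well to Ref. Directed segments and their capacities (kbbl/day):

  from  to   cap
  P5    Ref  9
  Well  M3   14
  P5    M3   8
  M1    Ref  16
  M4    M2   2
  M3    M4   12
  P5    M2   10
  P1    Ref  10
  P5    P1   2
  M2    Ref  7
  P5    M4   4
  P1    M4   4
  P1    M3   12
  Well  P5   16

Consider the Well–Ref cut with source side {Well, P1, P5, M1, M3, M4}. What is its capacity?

47

Edges leaving {Well, P1, P5, M1, M3, M4}: P1→Ref (10), P5→M2 (10), P5→Ref (9), M1→Ref (16), M4→M2 (2).
Cut capacity = 10 + 10 + 9 + 16 + 2 = 47.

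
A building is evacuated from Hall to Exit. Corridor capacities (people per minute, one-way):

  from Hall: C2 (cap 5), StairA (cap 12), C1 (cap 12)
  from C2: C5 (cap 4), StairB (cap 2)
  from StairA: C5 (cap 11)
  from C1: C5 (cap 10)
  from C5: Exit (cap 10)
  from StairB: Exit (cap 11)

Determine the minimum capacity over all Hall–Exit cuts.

Augment Hall→C2→C5→Exit: bottleneck 4, flow now 4.
Augment Hall→C2→StairB→Exit: bottleneck 1, flow now 5.
Augment Hall→StairA→C5→Exit: bottleneck 6, flow now 11.
Augment Hall→StairA→C5→C2→StairB→Exit: bottleneck 1, flow now 12. (uses reverse residual edge)
No augmenting path remains; maximum flow = 12.
By max-flow min-cut, the minimum cut capacity equals the max flow.
In the residual graph, reachable from Hall: {Hall, C2, StairA, C1, C5}.
Min-cut edges: C2→StairB (2), C5→Exit (10); capacity 2 + 10 = 12.

12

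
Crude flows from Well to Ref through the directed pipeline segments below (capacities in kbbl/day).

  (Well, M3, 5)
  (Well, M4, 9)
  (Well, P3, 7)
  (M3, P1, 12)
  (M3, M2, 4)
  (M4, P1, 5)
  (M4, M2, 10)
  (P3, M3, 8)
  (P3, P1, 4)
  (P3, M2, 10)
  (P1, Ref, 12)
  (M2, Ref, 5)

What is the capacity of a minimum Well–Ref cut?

17

Augment Well→M3→P1→Ref: bottleneck 5, flow now 5.
Augment Well→M4→P1→Ref: bottleneck 5, flow now 10.
Augment Well→M4→M2→Ref: bottleneck 4, flow now 14.
Augment Well→P3→P1→Ref: bottleneck 2, flow now 16.
Augment Well→P3→M2→Ref: bottleneck 1, flow now 17.
No augmenting path remains; maximum flow = 17.
By max-flow min-cut, the minimum cut capacity equals the max flow.
In the residual graph, reachable from Well: {Well, M3, M4, P3, P1, M2}.
Min-cut edges: P1→Ref (12), M2→Ref (5); capacity 12 + 5 = 17.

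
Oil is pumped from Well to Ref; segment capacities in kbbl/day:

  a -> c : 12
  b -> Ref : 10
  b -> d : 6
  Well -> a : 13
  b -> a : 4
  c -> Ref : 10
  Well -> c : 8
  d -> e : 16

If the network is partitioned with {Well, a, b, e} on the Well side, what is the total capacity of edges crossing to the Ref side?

Edges leaving {Well, a, b, e}: Well→c (8), a→c (12), b→d (6), b→Ref (10).
Cut capacity = 8 + 12 + 6 + 10 = 36.

36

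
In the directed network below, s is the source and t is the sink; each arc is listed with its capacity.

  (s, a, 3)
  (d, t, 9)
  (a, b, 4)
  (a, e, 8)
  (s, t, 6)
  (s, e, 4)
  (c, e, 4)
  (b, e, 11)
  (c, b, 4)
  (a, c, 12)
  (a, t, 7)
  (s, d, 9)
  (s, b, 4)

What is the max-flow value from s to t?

Augment s→t: bottleneck 6, flow now 6.
Augment s→a→t: bottleneck 3, flow now 9.
Augment s→d→t: bottleneck 9, flow now 18.
No augmenting path remains; maximum flow = 18.
In the residual graph, reachable from s: {s, b, e}.
Min-cut edges: s→a (3), s→d (9), s→t (6); capacity 3 + 9 + 6 = 18.
This cut is saturated, so no flow can exceed 18.

18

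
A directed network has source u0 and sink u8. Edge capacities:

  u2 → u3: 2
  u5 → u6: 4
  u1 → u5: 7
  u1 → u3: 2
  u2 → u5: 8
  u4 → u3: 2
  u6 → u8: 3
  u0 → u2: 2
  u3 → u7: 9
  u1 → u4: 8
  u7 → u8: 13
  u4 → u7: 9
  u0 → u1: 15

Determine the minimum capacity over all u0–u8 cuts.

Augment u0→u1→u3→u7→u8: bottleneck 2, flow now 2.
Augment u0→u1→u4→u7→u8: bottleneck 8, flow now 10.
Augment u0→u1→u5→u6→u8: bottleneck 3, flow now 13.
Augment u0→u2→u3→u7→u8: bottleneck 2, flow now 15.
No augmenting path remains; maximum flow = 15.
By max-flow min-cut, the minimum cut capacity equals the max flow.
In the residual graph, reachable from u0: {u0, u1, u5, u6}.
Min-cut edges: u0→u2 (2), u1→u3 (2), u1→u4 (8), u6→u8 (3); capacity 2 + 2 + 8 + 3 = 15.

15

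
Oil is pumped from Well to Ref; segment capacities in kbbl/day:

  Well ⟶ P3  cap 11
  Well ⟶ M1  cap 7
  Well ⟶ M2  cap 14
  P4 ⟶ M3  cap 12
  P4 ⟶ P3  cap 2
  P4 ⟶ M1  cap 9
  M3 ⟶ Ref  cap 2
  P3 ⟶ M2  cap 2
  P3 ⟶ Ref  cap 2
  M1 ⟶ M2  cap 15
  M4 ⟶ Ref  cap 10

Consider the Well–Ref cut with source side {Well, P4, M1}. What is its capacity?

Edges leaving {Well, P4, M1}: Well→P3 (11), Well→M2 (14), P4→M3 (12), P4→P3 (2), M1→M2 (15).
Cut capacity = 11 + 14 + 12 + 2 + 15 = 54.

54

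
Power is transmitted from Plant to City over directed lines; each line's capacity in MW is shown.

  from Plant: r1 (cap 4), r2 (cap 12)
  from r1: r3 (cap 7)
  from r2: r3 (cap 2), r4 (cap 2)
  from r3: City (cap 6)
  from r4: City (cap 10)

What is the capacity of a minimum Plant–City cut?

Augment Plant→r1→r3→City: bottleneck 4, flow now 4.
Augment Plant→r2→r3→City: bottleneck 2, flow now 6.
Augment Plant→r2→r4→City: bottleneck 2, flow now 8.
No augmenting path remains; maximum flow = 8.
By max-flow min-cut, the minimum cut capacity equals the max flow.
In the residual graph, reachable from Plant: {Plant, r2}.
Min-cut edges: Plant→r1 (4), r2→r3 (2), r2→r4 (2); capacity 4 + 2 + 2 = 8.

8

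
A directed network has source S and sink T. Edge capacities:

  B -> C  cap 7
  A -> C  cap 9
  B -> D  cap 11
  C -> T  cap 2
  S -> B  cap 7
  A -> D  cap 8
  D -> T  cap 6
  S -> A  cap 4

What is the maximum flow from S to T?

Augment S→A→C→T: bottleneck 2, flow now 2.
Augment S→A→D→T: bottleneck 2, flow now 4.
Augment S→B→D→T: bottleneck 4, flow now 8.
No augmenting path remains; maximum flow = 8.
In the residual graph, reachable from S: {S, A, B, C, D}.
Min-cut edges: C→T (2), D→T (6); capacity 2 + 6 = 8.
This cut is saturated, so no flow can exceed 8.

8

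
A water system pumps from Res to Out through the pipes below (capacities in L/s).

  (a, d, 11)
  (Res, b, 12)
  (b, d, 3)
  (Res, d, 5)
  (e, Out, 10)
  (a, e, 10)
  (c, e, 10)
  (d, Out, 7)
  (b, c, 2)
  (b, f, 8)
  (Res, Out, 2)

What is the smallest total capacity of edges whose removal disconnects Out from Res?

11

Augment Res→Out: bottleneck 2, flow now 2.
Augment Res→d→Out: bottleneck 5, flow now 7.
Augment Res→b→d→Out: bottleneck 2, flow now 9.
Augment Res→b→c→e→Out: bottleneck 2, flow now 11.
No augmenting path remains; maximum flow = 11.
By max-flow min-cut, the minimum cut capacity equals the max flow.
In the residual graph, reachable from Res: {Res, b, d, f}.
Min-cut edges: Res→Out (2), b→c (2), d→Out (7); capacity 2 + 2 + 7 = 11.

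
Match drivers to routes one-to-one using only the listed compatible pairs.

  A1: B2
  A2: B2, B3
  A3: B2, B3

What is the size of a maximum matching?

2

Unit-capacity flow: source→left, listed edges, right→sink; max matching = max flow.
Augmenting path A1→B2 (+1); matched 1.
Augmenting path A2→B3 (+1); matched 2.
No augmenting path remains; maximum matching = 2.
König certificate: {B2, B3} is a vertex cover of size 2 (every listed pair touches it), so no matching can be larger.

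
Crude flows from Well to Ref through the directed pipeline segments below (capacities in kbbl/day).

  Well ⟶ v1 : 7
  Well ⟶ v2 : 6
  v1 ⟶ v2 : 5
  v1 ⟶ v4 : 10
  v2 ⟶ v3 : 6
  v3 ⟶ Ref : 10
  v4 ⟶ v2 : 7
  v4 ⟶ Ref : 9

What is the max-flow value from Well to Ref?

13

Augment Well→v1→v4→Ref: bottleneck 7, flow now 7.
Augment Well→v2→v3→Ref: bottleneck 6, flow now 13.
No augmenting path remains; maximum flow = 13.
In the residual graph, reachable from Well: {Well}.
Min-cut edges: Well→v1 (7), Well→v2 (6); capacity 7 + 6 = 13.
This cut is saturated, so no flow can exceed 13.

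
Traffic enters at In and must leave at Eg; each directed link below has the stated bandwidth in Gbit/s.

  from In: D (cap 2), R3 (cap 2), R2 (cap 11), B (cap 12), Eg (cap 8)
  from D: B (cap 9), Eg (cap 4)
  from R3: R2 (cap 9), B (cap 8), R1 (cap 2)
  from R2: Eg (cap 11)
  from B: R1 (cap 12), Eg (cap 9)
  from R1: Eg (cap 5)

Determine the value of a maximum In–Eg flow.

35

Augment In→Eg: bottleneck 8, flow now 8.
Augment In→D→Eg: bottleneck 2, flow now 10.
Augment In→R2→Eg: bottleneck 11, flow now 21.
Augment In→B→Eg: bottleneck 9, flow now 30.
Augment In→R3→R1→Eg: bottleneck 2, flow now 32.
Augment In→B→R1→Eg: bottleneck 3, flow now 35.
No augmenting path remains; maximum flow = 35.
In the residual graph, reachable from In: {In}.
Min-cut edges: In→D (2), In→R3 (2), In→R2 (11), In→B (12), In→Eg (8); capacity 2 + 2 + 11 + 12 + 8 = 35.
This cut is saturated, so no flow can exceed 35.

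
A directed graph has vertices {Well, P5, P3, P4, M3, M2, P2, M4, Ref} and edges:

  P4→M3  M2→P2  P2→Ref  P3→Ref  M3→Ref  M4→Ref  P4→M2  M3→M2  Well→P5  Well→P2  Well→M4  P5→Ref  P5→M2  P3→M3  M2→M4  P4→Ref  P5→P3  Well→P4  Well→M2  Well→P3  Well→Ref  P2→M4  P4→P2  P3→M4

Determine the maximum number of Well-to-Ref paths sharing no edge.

6

Assign every edge capacity 1; by Menger, the answer equals the max flow.
Path Well→Ref (+1); total 1.
Path Well→P5→Ref (+1); total 2.
Path Well→P3→Ref (+1); total 3.
Path Well→P4→Ref (+1); total 4.
Path Well→P2→Ref (+1); total 5.
Path Well→M4→Ref (+1); total 6.
No residual Well→Ref path; max flow = 6.
Certifying cut of size 6: {M4→Ref, P2→Ref, Well→P3, Well→P4, Well→P5, Well→Ref}.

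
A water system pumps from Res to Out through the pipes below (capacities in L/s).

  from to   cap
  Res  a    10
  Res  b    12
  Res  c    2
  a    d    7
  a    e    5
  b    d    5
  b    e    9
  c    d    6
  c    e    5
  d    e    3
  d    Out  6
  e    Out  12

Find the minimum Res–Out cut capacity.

18

Augment Res→a→d→Out: bottleneck 6, flow now 6.
Augment Res→a→e→Out: bottleneck 4, flow now 10.
Augment Res→b→e→Out: bottleneck 8, flow now 18.
No augmenting path remains; maximum flow = 18.
By max-flow min-cut, the minimum cut capacity equals the max flow.
In the residual graph, reachable from Res: {Res, a, b, c, d, e}.
Min-cut edges: d→Out (6), e→Out (12); capacity 6 + 12 = 18.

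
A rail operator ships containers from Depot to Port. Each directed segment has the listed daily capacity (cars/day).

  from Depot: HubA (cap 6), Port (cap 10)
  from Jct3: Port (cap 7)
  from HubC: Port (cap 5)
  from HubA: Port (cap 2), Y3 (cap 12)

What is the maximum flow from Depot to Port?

Augment Depot→Port: bottleneck 10, flow now 10.
Augment Depot→HubA→Port: bottleneck 2, flow now 12.
No augmenting path remains; maximum flow = 12.
In the residual graph, reachable from Depot: {Depot, HubA, Y3}.
Min-cut edges: Depot→Port (10), HubA→Port (2); capacity 10 + 2 = 12.
This cut is saturated, so no flow can exceed 12.

12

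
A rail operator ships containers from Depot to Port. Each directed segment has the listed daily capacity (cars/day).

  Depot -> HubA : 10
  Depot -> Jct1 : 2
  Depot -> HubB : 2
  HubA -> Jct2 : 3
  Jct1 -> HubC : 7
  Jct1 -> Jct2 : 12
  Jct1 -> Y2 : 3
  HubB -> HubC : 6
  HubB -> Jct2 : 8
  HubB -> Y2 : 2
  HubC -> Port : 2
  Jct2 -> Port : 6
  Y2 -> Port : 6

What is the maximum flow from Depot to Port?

Augment Depot→HubA→Jct2→Port: bottleneck 3, flow now 3.
Augment Depot→Jct1→HubC→Port: bottleneck 2, flow now 5.
Augment Depot→HubB→Jct2→Port: bottleneck 2, flow now 7.
No augmenting path remains; maximum flow = 7.
In the residual graph, reachable from Depot: {Depot, HubA}.
Min-cut edges: Depot→Jct1 (2), Depot→HubB (2), HubA→Jct2 (3); capacity 2 + 2 + 3 = 7.
This cut is saturated, so no flow can exceed 7.

7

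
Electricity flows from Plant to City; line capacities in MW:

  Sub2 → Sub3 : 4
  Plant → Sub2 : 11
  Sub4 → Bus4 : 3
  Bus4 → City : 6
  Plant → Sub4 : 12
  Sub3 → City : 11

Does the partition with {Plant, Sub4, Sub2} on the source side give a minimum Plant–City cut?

Given cut capacity: 3 + 4 = 7.
Augment Plant→Sub4→Bus4→City: bottleneck 3, flow now 3.
Augment Plant→Sub2→Sub3→City: bottleneck 4, flow now 7.
No augmenting path remains; maximum flow = 7.
Cut capacity 7 equals the max flow, so it is a minimum cut.

Yes — it is a minimum cut (capacity 7).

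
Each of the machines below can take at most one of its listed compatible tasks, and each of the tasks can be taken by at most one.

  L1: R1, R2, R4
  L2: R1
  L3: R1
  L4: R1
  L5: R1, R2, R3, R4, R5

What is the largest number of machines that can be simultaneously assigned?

3

Unit-capacity flow: source→left, listed edges, right→sink; max matching = max flow.
Augmenting path L1→R1 (+1); matched 1.
Augmenting path L5→R2 (+1); matched 2.
Augmenting path L2→R1→L1→R4 (+1); matched 3.
No augmenting path remains; maximum matching = 3.
König certificate: {L1, L5, R1} is a vertex cover of size 3 (every listed pair touches it), so no matching can be larger.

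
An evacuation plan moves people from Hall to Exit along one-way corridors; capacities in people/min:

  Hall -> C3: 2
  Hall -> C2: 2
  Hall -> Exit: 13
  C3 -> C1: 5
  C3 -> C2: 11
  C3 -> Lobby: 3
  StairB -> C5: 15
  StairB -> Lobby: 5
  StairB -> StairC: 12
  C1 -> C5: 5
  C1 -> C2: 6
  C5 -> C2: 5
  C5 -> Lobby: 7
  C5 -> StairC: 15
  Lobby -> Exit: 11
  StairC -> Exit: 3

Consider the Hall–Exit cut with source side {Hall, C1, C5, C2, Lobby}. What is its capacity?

Edges leaving {Hall, C1, C5, C2, Lobby}: Hall→C3 (2), Hall→Exit (13), C5→StairC (15), Lobby→Exit (11).
Cut capacity = 2 + 13 + 15 + 11 = 41.

41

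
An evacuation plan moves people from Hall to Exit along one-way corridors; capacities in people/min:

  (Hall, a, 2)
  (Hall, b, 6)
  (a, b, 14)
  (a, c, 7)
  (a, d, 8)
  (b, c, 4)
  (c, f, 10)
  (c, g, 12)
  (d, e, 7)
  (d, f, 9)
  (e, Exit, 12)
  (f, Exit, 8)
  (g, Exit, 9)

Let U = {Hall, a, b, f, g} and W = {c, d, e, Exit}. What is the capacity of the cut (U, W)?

36

Edges leaving {Hall, a, b, f, g}: a→c (7), a→d (8), b→c (4), f→Exit (8), g→Exit (9).
Cut capacity = 7 + 8 + 4 + 8 + 9 = 36.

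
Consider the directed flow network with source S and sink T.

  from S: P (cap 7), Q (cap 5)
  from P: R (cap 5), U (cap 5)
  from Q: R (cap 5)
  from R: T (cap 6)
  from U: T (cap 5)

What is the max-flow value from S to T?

11

Augment S→P→R→T: bottleneck 5, flow now 5.
Augment S→P→U→T: bottleneck 2, flow now 7.
Augment S→Q→R→T: bottleneck 1, flow now 8.
Augment S→Q→R→P→U→T: bottleneck 3, flow now 11. (uses reverse residual edge)
No augmenting path remains; maximum flow = 11.
In the residual graph, reachable from S: {S, P, Q, R}.
Min-cut edges: P→U (5), R→T (6); capacity 5 + 6 = 11.
This cut is saturated, so no flow can exceed 11.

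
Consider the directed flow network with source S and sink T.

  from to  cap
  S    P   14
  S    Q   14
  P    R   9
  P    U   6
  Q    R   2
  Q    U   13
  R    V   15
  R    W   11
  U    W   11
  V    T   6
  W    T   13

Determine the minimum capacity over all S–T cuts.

19

Augment S→P→R→V→T: bottleneck 6, flow now 6.
Augment S→P→R→W→T: bottleneck 3, flow now 9.
Augment S→P→U→W→T: bottleneck 5, flow now 14.
Augment S→Q→R→W→T: bottleneck 2, flow now 16.
Augment S→Q→U→W→T: bottleneck 3, flow now 19.
No augmenting path remains; maximum flow = 19.
By max-flow min-cut, the minimum cut capacity equals the max flow.
In the residual graph, reachable from S: {S, P, Q, R, U, V, W}.
Min-cut edges: V→T (6), W→T (13); capacity 6 + 13 = 19.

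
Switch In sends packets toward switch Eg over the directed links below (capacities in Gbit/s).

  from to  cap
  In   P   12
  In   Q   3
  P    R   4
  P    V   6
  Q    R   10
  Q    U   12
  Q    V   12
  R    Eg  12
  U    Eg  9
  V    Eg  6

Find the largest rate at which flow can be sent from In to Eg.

13

Augment In→P→R→Eg: bottleneck 4, flow now 4.
Augment In→P→V→Eg: bottleneck 6, flow now 10.
Augment In→Q→R→Eg: bottleneck 3, flow now 13.
No augmenting path remains; maximum flow = 13.
In the residual graph, reachable from In: {In, P}.
Min-cut edges: In→Q (3), P→R (4), P→V (6); capacity 3 + 4 + 6 = 13.
This cut is saturated, so no flow can exceed 13.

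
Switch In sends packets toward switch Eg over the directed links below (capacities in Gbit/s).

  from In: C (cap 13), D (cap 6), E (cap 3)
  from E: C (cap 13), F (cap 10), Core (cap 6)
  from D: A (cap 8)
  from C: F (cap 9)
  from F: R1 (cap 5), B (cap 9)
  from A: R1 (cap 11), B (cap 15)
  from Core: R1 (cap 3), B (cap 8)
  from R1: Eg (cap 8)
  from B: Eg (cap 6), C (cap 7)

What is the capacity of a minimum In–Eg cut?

14

Augment In→E→F→R1→Eg: bottleneck 3, flow now 3.
Augment In→D→A→R1→Eg: bottleneck 5, flow now 8.
Augment In→D→A→B→Eg: bottleneck 1, flow now 9.
Augment In→C→F→B→Eg: bottleneck 5, flow now 14.
No augmenting path remains; maximum flow = 14.
By max-flow min-cut, the minimum cut capacity equals the max flow.
In the residual graph, reachable from In: {In, E, D, C, F, A, Core, R1, B}.
Min-cut edges: R1→Eg (8), B→Eg (6); capacity 8 + 6 = 14.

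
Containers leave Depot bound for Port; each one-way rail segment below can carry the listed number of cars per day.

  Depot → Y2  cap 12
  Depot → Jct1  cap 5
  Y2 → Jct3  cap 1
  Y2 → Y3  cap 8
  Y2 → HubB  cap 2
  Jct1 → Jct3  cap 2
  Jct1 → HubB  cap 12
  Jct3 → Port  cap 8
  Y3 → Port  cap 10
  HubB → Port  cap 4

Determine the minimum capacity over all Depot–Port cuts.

Augment Depot→Y2→Jct3→Port: bottleneck 1, flow now 1.
Augment Depot→Y2→Y3→Port: bottleneck 8, flow now 9.
Augment Depot→Y2→HubB→Port: bottleneck 2, flow now 11.
Augment Depot→Jct1→Jct3→Port: bottleneck 2, flow now 13.
Augment Depot→Jct1→HubB→Port: bottleneck 2, flow now 15.
No augmenting path remains; maximum flow = 15.
By max-flow min-cut, the minimum cut capacity equals the max flow.
In the residual graph, reachable from Depot: {Depot, Y2, Jct1, HubB}.
Min-cut edges: Y2→Jct3 (1), Y2→Y3 (8), Jct1→Jct3 (2), HubB→Port (4); capacity 1 + 8 + 2 + 4 = 15.

15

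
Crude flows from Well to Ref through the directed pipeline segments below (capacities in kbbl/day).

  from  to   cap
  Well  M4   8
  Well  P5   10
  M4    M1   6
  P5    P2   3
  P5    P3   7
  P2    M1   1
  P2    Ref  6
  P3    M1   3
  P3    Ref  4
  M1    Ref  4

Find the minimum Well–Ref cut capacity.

11

Augment Well→M4→M1→Ref: bottleneck 4, flow now 4.
Augment Well→P5→P2→Ref: bottleneck 3, flow now 7.
Augment Well→P5→P3→Ref: bottleneck 4, flow now 11.
No augmenting path remains; maximum flow = 11.
By max-flow min-cut, the minimum cut capacity equals the max flow.
In the residual graph, reachable from Well: {Well, M4, P5, P3, M1}.
Min-cut edges: P5→P2 (3), P3→Ref (4), M1→Ref (4); capacity 3 + 4 + 4 = 11.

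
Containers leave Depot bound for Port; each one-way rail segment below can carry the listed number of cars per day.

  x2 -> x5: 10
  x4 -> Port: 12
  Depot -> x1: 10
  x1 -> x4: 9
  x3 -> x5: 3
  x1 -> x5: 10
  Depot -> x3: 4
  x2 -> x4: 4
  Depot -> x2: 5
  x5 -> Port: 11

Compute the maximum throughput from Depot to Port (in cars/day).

18

Augment Depot→x1→x4→Port: bottleneck 9, flow now 9.
Augment Depot→x1→x5→Port: bottleneck 1, flow now 10.
Augment Depot→x2→x4→Port: bottleneck 3, flow now 13.
Augment Depot→x2→x5→Port: bottleneck 2, flow now 15.
Augment Depot→x3→x5→Port: bottleneck 3, flow now 18.
No augmenting path remains; maximum flow = 18.
In the residual graph, reachable from Depot: {Depot, x3}.
Min-cut edges: Depot→x1 (10), Depot→x2 (5), x3→x5 (3); capacity 10 + 5 + 3 = 18.
This cut is saturated, so no flow can exceed 18.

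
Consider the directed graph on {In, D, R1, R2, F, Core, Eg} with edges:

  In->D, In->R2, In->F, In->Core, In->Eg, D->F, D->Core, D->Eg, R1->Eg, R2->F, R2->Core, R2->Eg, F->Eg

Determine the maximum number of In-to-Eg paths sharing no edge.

4

Assign every edge capacity 1; by Menger, the answer equals the max flow.
Path In→Eg (+1); total 1.
Path In→D→Eg (+1); total 2.
Path In→R2→Eg (+1); total 3.
Path In→F→Eg (+1); total 4.
No residual In→Eg path; max flow = 4.
Certifying cut of size 4: {In→D, In→Eg, In→F, In→R2}.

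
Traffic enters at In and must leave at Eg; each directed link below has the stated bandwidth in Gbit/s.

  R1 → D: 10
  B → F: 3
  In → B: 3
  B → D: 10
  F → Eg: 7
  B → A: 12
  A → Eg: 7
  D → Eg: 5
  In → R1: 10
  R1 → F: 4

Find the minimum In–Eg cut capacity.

Augment In→B→A→Eg: bottleneck 3, flow now 3.
Augment In→R1→F→Eg: bottleneck 4, flow now 7.
Augment In→R1→D→Eg: bottleneck 5, flow now 12.
No augmenting path remains; maximum flow = 12.
By max-flow min-cut, the minimum cut capacity equals the max flow.
In the residual graph, reachable from In: {In, R1, D}.
Min-cut edges: In→B (3), R1→F (4), D→Eg (5); capacity 3 + 4 + 5 = 12.

12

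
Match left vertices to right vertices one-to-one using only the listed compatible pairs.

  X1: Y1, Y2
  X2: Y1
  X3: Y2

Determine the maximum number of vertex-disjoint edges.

2

Unit-capacity flow: source→left, listed edges, right→sink; max matching = max flow.
Augmenting path X1→Y1 (+1); matched 1.
Augmenting path X3→Y2 (+1); matched 2.
No augmenting path remains; maximum matching = 2.
König certificate: {Y1, Y2} is a vertex cover of size 2 (every listed pair touches it), so no matching can be larger.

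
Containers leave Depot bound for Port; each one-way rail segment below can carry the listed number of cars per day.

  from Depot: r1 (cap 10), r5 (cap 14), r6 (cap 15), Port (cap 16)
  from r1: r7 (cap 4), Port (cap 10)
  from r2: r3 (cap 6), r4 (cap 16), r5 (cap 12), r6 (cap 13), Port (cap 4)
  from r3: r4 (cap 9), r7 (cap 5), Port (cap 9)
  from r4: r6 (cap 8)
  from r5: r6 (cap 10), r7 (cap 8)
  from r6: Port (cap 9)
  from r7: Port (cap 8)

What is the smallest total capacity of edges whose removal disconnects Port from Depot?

Augment Depot→Port: bottleneck 16, flow now 16.
Augment Depot→r1→Port: bottleneck 10, flow now 26.
Augment Depot→r6→Port: bottleneck 9, flow now 35.
Augment Depot→r5→r7→Port: bottleneck 8, flow now 43.
No augmenting path remains; maximum flow = 43.
By max-flow min-cut, the minimum cut capacity equals the max flow.
In the residual graph, reachable from Depot: {Depot, r5, r6}.
Min-cut edges: Depot→r1 (10), Depot→Port (16), r5→r7 (8), r6→Port (9); capacity 10 + 16 + 8 + 9 = 43.

43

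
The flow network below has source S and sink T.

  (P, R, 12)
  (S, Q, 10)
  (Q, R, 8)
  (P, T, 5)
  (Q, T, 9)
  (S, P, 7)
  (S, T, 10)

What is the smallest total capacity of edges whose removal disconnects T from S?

Augment S→T: bottleneck 10, flow now 10.
Augment S→P→T: bottleneck 5, flow now 15.
Augment S→Q→T: bottleneck 9, flow now 24.
No augmenting path remains; maximum flow = 24.
By max-flow min-cut, the minimum cut capacity equals the max flow.
In the residual graph, reachable from S: {S, P, Q, R}.
Min-cut edges: S→T (10), P→T (5), Q→T (9); capacity 10 + 5 + 9 = 24.

24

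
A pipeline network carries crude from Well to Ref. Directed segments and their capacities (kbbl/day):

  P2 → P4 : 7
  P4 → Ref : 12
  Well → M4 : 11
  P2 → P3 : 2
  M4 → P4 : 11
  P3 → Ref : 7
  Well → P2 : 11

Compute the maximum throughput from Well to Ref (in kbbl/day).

Augment Well→M4→P4→Ref: bottleneck 11, flow now 11.
Augment Well→P2→P4→Ref: bottleneck 1, flow now 12.
Augment Well→P2→P3→Ref: bottleneck 2, flow now 14.
No augmenting path remains; maximum flow = 14.
In the residual graph, reachable from Well: {Well, M4, P2, P4}.
Min-cut edges: P2→P3 (2), P4→Ref (12); capacity 2 + 12 = 14.
This cut is saturated, so no flow can exceed 14.

14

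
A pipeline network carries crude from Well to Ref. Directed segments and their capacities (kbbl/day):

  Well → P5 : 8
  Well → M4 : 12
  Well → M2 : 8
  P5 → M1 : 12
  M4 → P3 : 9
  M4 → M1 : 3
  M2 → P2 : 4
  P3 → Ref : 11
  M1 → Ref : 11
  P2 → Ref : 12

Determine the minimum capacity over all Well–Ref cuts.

24

Augment Well→P5→M1→Ref: bottleneck 8, flow now 8.
Augment Well→M4→P3→Ref: bottleneck 9, flow now 17.
Augment Well→M4→M1→Ref: bottleneck 3, flow now 20.
Augment Well→M2→P2→Ref: bottleneck 4, flow now 24.
No augmenting path remains; maximum flow = 24.
By max-flow min-cut, the minimum cut capacity equals the max flow.
In the residual graph, reachable from Well: {Well, M2}.
Min-cut edges: Well→P5 (8), Well→M4 (12), M2→P2 (4); capacity 8 + 12 + 4 = 24.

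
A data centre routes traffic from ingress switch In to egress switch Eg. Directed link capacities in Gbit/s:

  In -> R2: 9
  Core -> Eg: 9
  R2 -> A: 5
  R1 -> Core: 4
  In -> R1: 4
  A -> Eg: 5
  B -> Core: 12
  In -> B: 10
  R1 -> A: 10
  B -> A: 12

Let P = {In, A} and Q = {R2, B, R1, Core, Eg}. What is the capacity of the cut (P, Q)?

28

Edges leaving {In, A}: In→R2 (9), In→B (10), In→R1 (4), A→Eg (5).
Cut capacity = 9 + 10 + 4 + 5 = 28.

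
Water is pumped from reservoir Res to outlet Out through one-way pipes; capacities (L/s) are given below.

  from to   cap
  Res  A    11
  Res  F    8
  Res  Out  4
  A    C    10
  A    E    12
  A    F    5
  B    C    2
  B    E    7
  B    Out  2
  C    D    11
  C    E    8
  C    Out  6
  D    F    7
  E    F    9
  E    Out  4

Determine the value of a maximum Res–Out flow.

Augment Res→Out: bottleneck 4, flow now 4.
Augment Res→A→C→Out: bottleneck 6, flow now 10.
Augment Res→A→E→Out: bottleneck 4, flow now 14.
No augmenting path remains; maximum flow = 14.
In the residual graph, reachable from Res: {Res, A, C, D, E, F}.
Min-cut edges: Res→Out (4), C→Out (6), E→Out (4); capacity 4 + 6 + 4 = 14.
This cut is saturated, so no flow can exceed 14.

14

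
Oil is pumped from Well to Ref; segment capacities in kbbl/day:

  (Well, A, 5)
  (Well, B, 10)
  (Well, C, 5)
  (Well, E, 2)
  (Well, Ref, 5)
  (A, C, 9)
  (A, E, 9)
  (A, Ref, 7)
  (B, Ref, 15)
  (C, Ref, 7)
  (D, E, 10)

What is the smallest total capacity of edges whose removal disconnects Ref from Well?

Augment Well→Ref: bottleneck 5, flow now 5.
Augment Well→A→Ref: bottleneck 5, flow now 10.
Augment Well→B→Ref: bottleneck 10, flow now 20.
Augment Well→C→Ref: bottleneck 5, flow now 25.
No augmenting path remains; maximum flow = 25.
By max-flow min-cut, the minimum cut capacity equals the max flow.
In the residual graph, reachable from Well: {Well, E}.
Min-cut edges: Well→A (5), Well→B (10), Well→C (5), Well→Ref (5); capacity 5 + 10 + 5 + 5 = 25.

25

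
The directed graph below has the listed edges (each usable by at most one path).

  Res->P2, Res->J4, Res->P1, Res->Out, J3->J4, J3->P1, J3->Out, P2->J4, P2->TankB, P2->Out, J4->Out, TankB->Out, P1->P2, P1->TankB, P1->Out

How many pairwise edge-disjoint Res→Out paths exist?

4

Assign every edge capacity 1; by Menger, the answer equals the max flow.
Path Res→Out (+1); total 1.
Path Res→P2→Out (+1); total 2.
Path Res→J4→Out (+1); total 3.
Path Res→P1→Out (+1); total 4.
No residual Res→Out path; max flow = 4.
Certifying cut of size 4: {Res→J4, Res→Out, Res→P1, Res→P2}.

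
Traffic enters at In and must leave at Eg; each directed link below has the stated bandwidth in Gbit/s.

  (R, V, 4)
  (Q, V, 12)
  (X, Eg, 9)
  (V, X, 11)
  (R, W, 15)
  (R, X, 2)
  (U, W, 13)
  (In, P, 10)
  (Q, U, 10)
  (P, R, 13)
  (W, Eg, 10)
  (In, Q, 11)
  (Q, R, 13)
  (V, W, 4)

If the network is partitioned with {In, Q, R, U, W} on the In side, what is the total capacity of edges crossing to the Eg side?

Edges leaving {In, Q, R, U, W}: In→P (10), Q→V (12), R→V (4), R→X (2), W→Eg (10).
Cut capacity = 10 + 12 + 4 + 2 + 10 = 38.

38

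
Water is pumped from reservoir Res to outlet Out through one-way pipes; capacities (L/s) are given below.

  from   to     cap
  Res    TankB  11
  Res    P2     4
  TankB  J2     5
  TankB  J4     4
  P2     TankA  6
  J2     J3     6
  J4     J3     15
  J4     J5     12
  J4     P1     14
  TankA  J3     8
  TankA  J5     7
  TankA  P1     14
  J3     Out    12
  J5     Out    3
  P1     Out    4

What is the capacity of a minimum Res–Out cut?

13

Augment Res→TankB→J2→J3→Out: bottleneck 5, flow now 5.
Augment Res→TankB→J4→J3→Out: bottleneck 4, flow now 9.
Augment Res→P2→TankA→J3→Out: bottleneck 3, flow now 12.
Augment Res→P2→TankA→J5→Out: bottleneck 1, flow now 13.
No augmenting path remains; maximum flow = 13.
By max-flow min-cut, the minimum cut capacity equals the max flow.
In the residual graph, reachable from Res: {Res, TankB}.
Min-cut edges: Res→P2 (4), TankB→J2 (5), TankB→J4 (4); capacity 4 + 5 + 4 = 13.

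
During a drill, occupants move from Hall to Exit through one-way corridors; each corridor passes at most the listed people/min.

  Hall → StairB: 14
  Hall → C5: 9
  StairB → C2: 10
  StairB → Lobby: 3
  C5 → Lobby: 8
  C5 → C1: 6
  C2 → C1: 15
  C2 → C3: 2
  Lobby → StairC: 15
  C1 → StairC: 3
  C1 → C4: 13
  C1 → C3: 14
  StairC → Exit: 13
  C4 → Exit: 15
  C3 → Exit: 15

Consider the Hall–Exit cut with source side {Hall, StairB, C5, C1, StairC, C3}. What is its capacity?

Edges leaving {Hall, StairB, C5, C1, StairC, C3}: StairB→C2 (10), StairB→Lobby (3), C5→Lobby (8), C1→C4 (13), StairC→Exit (13), C3→Exit (15).
Cut capacity = 10 + 3 + 8 + 13 + 13 + 15 = 62.

62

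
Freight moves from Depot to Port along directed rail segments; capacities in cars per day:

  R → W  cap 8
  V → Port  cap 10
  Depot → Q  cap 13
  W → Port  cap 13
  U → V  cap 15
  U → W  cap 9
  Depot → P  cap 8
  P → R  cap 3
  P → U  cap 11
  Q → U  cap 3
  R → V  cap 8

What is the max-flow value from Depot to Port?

11

Augment Depot→P→R→V→Port: bottleneck 3, flow now 3.
Augment Depot→P→U→V→Port: bottleneck 5, flow now 8.
Augment Depot→Q→U→V→Port: bottleneck 2, flow now 10.
Augment Depot→Q→U→W→Port: bottleneck 1, flow now 11.
No augmenting path remains; maximum flow = 11.
In the residual graph, reachable from Depot: {Depot, Q}.
Min-cut edges: Depot→P (8), Q→U (3); capacity 8 + 3 = 11.
This cut is saturated, so no flow can exceed 11.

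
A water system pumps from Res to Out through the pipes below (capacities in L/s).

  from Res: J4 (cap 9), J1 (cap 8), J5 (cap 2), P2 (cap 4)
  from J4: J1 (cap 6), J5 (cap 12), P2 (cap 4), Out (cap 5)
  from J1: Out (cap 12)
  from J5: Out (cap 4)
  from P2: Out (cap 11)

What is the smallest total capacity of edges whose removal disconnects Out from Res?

23

Augment Res→J4→Out: bottleneck 5, flow now 5.
Augment Res→J1→Out: bottleneck 8, flow now 13.
Augment Res→J5→Out: bottleneck 2, flow now 15.
Augment Res→P2→Out: bottleneck 4, flow now 19.
Augment Res→J4→J1→Out: bottleneck 4, flow now 23.
No augmenting path remains; maximum flow = 23.
By max-flow min-cut, the minimum cut capacity equals the max flow.
In the residual graph, reachable from Res: {Res}.
Min-cut edges: Res→J4 (9), Res→J1 (8), Res→J5 (2), Res→P2 (4); capacity 9 + 8 + 2 + 4 = 23.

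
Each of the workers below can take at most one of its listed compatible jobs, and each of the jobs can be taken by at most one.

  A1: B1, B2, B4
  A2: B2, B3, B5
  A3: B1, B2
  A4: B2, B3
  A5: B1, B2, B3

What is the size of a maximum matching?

5

Unit-capacity flow: source→left, listed edges, right→sink; max matching = max flow.
Augmenting path A1→B1 (+1); matched 1.
Augmenting path A2→B2 (+1); matched 2.
Augmenting path A4→B3 (+1); matched 3.
Augmenting path A3→B1→A1→B4 (+1); matched 4.
Augmenting path A5→B2→A2→B5 (+1); matched 5.
No augmenting path remains; maximum matching = 5.
König certificate: {A1, A2, A3, A4, A5} is a vertex cover of size 5 (every listed pair touches it), so no matching can be larger.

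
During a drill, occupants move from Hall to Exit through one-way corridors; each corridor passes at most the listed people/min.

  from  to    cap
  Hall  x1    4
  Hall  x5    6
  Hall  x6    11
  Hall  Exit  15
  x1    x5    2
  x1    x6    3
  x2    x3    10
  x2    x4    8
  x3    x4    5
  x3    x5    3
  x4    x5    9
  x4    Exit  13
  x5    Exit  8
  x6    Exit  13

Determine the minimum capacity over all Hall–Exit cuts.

36

Augment Hall→Exit: bottleneck 15, flow now 15.
Augment Hall→x5→Exit: bottleneck 6, flow now 21.
Augment Hall→x6→Exit: bottleneck 11, flow now 32.
Augment Hall→x1→x5→Exit: bottleneck 2, flow now 34.
Augment Hall→x1→x6→Exit: bottleneck 2, flow now 36.
No augmenting path remains; maximum flow = 36.
By max-flow min-cut, the minimum cut capacity equals the max flow.
In the residual graph, reachable from Hall: {Hall}.
Min-cut edges: Hall→x1 (4), Hall→x5 (6), Hall→x6 (11), Hall→Exit (15); capacity 4 + 6 + 11 + 15 = 36.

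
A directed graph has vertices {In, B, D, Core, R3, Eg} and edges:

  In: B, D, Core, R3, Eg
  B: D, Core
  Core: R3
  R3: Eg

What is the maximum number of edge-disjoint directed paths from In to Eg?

2

Assign every edge capacity 1; by Menger, the answer equals the max flow.
Path In→Eg (+1); total 1.
Path In→R3→Eg (+1); total 2.
No residual In→Eg path; max flow = 2.
Certifying cut of size 2: {In→Eg, R3→Eg}.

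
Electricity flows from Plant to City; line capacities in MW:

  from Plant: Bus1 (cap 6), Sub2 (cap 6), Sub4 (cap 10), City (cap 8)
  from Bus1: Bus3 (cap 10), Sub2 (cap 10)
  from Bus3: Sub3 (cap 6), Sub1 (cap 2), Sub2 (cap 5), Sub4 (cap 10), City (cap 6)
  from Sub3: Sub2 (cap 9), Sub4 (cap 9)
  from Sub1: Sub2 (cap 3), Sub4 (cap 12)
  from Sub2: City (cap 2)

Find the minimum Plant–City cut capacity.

16

Augment Plant→City: bottleneck 8, flow now 8.
Augment Plant→Sub2→City: bottleneck 2, flow now 10.
Augment Plant→Bus1→Bus3→City: bottleneck 6, flow now 16.
No augmenting path remains; maximum flow = 16.
By max-flow min-cut, the minimum cut capacity equals the max flow.
In the residual graph, reachable from Plant: {Plant, Sub2, Sub4}.
Min-cut edges: Plant→Bus1 (6), Plant→City (8), Sub2→City (2); capacity 6 + 8 + 2 = 16.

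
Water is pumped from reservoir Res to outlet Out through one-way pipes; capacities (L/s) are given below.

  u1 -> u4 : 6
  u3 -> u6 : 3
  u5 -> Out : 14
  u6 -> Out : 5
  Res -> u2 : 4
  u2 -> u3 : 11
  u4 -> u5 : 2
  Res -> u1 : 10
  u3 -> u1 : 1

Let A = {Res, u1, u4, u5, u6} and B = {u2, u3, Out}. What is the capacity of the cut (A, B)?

23

Edges leaving {Res, u1, u4, u5, u6}: Res→u2 (4), u5→Out (14), u6→Out (5).
Cut capacity = 4 + 14 + 5 = 23.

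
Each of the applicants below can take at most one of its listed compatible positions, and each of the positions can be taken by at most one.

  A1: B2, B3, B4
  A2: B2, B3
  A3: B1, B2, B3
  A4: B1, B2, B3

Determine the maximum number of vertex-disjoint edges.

4

Unit-capacity flow: source→left, listed edges, right→sink; max matching = max flow.
Augmenting path A1→B2 (+1); matched 1.
Augmenting path A2→B3 (+1); matched 2.
Augmenting path A3→B1 (+1); matched 3.
Augmenting path A4→B2→A1→B4 (+1); matched 4.
No augmenting path remains; maximum matching = 4.
König certificate: {A1, A2, A3, A4} is a vertex cover of size 4 (every listed pair touches it), so no matching can be larger.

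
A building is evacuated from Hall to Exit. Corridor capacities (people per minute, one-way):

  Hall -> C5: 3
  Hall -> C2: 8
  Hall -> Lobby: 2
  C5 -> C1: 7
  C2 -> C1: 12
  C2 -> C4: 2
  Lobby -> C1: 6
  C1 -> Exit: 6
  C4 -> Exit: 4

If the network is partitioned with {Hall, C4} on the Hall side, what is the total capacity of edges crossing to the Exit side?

Edges leaving {Hall, C4}: Hall→C5 (3), Hall→C2 (8), Hall→Lobby (2), C4→Exit (4).
Cut capacity = 3 + 8 + 2 + 4 = 17.

17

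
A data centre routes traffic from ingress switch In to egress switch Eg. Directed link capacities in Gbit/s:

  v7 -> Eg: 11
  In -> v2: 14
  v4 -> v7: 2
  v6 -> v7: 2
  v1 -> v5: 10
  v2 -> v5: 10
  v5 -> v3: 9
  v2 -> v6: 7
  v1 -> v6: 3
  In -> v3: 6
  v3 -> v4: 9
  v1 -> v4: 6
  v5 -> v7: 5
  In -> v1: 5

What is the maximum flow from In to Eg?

Augment In→v1→v4→v7→Eg: bottleneck 2, flow now 2.
Augment In→v1→v5→v7→Eg: bottleneck 3, flow now 5.
Augment In→v2→v5→v7→Eg: bottleneck 2, flow now 7.
Augment In→v2→v6→v7→Eg: bottleneck 2, flow now 9.
No augmenting path remains; maximum flow = 9.
In the residual graph, reachable from In: {In, v1, v2, v3, v4, v5, v6}.
Min-cut edges: v4→v7 (2), v5→v7 (5), v6→v7 (2); capacity 2 + 5 + 2 = 9.
This cut is saturated, so no flow can exceed 9.

9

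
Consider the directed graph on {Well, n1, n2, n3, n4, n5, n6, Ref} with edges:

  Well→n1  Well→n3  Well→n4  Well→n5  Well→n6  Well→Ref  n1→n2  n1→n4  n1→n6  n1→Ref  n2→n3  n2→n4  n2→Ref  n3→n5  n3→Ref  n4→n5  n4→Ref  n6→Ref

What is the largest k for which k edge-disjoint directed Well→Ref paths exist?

Assign every edge capacity 1; by Menger, the answer equals the max flow.
Path Well→Ref (+1); total 1.
Path Well→n1→Ref (+1); total 2.
Path Well→n3→Ref (+1); total 3.
Path Well→n4→Ref (+1); total 4.
Path Well→n6→Ref (+1); total 5.
No residual Well→Ref path; max flow = 5.
Certifying cut of size 5: {Well→Ref, Well→n1, Well→n3, Well→n4, Well→n6}.

5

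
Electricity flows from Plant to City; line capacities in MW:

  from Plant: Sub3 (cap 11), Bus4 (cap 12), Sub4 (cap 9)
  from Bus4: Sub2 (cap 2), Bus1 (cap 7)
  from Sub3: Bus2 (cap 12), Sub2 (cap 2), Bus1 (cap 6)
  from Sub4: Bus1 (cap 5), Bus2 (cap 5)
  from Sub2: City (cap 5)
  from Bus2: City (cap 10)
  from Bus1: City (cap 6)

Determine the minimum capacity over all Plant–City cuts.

Augment Plant→Bus4→Sub2→City: bottleneck 2, flow now 2.
Augment Plant→Bus4→Bus1→City: bottleneck 6, flow now 8.
Augment Plant→Sub3→Sub2→City: bottleneck 2, flow now 10.
Augment Plant→Sub3→Bus2→City: bottleneck 9, flow now 19.
Augment Plant→Sub4→Bus2→City: bottleneck 1, flow now 20.
No augmenting path remains; maximum flow = 20.
By max-flow min-cut, the minimum cut capacity equals the max flow.
In the residual graph, reachable from Plant: {Plant, Bus4, Sub3, Sub4, Bus2, Bus1}.
Min-cut edges: Bus4→Sub2 (2), Sub3→Sub2 (2), Bus2→City (10), Bus1→City (6); capacity 2 + 2 + 10 + 6 = 20.

20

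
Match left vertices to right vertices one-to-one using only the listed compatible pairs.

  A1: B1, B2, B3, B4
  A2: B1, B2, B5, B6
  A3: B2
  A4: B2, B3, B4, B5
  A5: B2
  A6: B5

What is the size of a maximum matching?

5

Unit-capacity flow: source→left, listed edges, right→sink; max matching = max flow.
Augmenting path A1→B1 (+1); matched 1.
Augmenting path A2→B2 (+1); matched 2.
Augmenting path A4→B3 (+1); matched 3.
Augmenting path A6→B5 (+1); matched 4.
Augmenting path A3→B2→A2→B6 (+1); matched 5.
No augmenting path remains; maximum matching = 5.
König certificate: {A1, A2, A4, A6, B2} is a vertex cover of size 5 (every listed pair touches it), so no matching can be larger.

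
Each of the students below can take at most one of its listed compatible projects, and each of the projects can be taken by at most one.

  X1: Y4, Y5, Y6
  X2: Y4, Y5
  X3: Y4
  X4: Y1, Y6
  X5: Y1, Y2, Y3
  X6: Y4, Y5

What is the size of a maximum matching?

5

Unit-capacity flow: source→left, listed edges, right→sink; max matching = max flow.
Augmenting path X1→Y4 (+1); matched 1.
Augmenting path X2→Y5 (+1); matched 2.
Augmenting path X4→Y1 (+1); matched 3.
Augmenting path X5→Y2 (+1); matched 4.
Augmenting path X3→Y4→X1→Y6 (+1); matched 5.
No augmenting path remains; maximum matching = 5.
König certificate: {X1, X4, X5, Y4, Y5} is a vertex cover of size 5 (every listed pair touches it), so no matching can be larger.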